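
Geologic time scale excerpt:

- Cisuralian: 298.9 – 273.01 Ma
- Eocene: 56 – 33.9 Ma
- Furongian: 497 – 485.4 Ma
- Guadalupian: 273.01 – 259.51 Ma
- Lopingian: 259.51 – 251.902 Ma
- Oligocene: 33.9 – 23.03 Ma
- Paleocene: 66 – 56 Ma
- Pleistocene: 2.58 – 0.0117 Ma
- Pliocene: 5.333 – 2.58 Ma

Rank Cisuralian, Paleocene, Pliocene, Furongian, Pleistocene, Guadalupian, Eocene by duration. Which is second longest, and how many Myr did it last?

Start − end for each: Cisuralian 298.9 − 273.01 = 25.89; Paleocene 66 − 56 = 10; Pliocene 5.333 − 2.58 = 2.753; Furongian 497 − 485.4 = 11.6; Pleistocene 2.58 − 0.0117 = 2.5683; Guadalupian 273.01 − 259.51 = 13.5; Eocene 56 − 33.9 = 22.1.
Ranking these from longest: Cisuralian > Eocene > Guadalupian > Furongian > Paleocene > Pliocene > Pleistocene.
Position 2 in that ranking is Eocene, which lasted 22.1 Myr.

Eocene, 22.1 million years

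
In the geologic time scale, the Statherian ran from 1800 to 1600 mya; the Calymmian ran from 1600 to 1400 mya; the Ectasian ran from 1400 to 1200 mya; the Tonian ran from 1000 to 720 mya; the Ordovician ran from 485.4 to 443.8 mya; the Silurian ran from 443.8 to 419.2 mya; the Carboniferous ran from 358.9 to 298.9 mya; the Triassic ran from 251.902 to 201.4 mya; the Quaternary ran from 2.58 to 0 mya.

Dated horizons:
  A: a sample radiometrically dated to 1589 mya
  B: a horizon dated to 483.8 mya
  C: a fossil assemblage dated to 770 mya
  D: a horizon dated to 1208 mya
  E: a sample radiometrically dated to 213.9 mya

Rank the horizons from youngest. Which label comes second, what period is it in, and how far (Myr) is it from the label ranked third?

B, in the Ordovician; 286.2 million years to C

Smaller Ma means younger, so youngest first: E 213.9 < B 483.8 < C 770 < D 1208 < A 1589.
Counting 2 along gives B (483.8 Ma); the excerpt puts that inside the Ordovician, 485.4–443.8 Ma.
Next in line is C (770 Ma), and 770 − 483.8 = 286.2 Myr.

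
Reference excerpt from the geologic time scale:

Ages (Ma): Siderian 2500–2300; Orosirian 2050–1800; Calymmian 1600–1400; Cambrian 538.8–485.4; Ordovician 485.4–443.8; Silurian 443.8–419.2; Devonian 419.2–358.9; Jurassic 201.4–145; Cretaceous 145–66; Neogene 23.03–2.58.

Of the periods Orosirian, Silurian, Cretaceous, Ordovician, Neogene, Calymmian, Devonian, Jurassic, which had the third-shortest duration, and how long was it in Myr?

Ordovician, 41.6 million years

Durations: Orosirian 250; Silurian 24.6; Cretaceous 79; Ordovician 41.6; Neogene 20.45; Calymmian 200; Devonian 60.3; Jurassic 56.4 Myr.
Sorted shortest-first: Neogene (20.45), Silurian (24.6), Ordovician (41.6), Jurassic (56.4), Devonian (60.3), Cretaceous (79), Calymmian (200), Orosirian (250).
The third shortest is Ordovician at 41.6 Myr.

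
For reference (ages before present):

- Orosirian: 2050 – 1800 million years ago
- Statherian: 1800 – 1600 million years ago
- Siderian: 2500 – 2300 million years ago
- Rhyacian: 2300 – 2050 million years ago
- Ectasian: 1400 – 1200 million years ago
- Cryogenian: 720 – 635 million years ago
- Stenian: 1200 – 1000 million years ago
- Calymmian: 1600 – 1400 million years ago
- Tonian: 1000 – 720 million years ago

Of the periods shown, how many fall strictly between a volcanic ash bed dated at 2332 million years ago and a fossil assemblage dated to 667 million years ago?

The older date is 2332 Ma and the younger is 667 Ma.
Periods with start < 2332 and end > 667 Ma: Rhyacian (2300–2050), Orosirian (2050–1800), Statherian (1800–1600), Calymmian (1600–1400), Ectasian (1400–1200), Stenian (1200–1000), Tonian (1000–720).
That is 7 complete periods.

7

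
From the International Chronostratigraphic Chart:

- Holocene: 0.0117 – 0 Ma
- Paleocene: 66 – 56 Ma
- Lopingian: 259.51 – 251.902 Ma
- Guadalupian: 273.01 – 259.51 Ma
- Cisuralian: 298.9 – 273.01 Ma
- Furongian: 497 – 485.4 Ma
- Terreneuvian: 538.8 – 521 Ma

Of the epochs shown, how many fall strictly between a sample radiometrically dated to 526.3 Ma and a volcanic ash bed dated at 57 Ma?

4

526.3 Ma sits inside the Terreneuvian (538.8–521) and 57 Ma inside the Paleocene (66–56); neither of those is wholly between the two dates.
The listed epochs lying completely between them are Furongian, Cisuralian, Guadalupian, Lopingian — 4 in all.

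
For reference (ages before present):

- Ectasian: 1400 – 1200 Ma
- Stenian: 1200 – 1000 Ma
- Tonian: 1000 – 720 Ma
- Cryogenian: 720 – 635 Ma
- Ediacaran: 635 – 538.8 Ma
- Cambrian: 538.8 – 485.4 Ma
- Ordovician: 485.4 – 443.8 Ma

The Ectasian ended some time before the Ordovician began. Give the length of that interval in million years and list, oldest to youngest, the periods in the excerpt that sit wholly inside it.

End of Ectasian = 1200 Ma; start of Ordovician = 485.4 Ma.
Gap = 1200 − 485.4 = 714.6 Myr.
Periods wholly inside 1200–485.4 Ma: Stenian (1200–1000), Tonian (1000–720), Cryogenian (720–635), Ediacaran (635–538.8), Cambrian (538.8–485.4).

714.6 million years; Stenian, Tonian, Cryogenian, Ediacaran, Cambrian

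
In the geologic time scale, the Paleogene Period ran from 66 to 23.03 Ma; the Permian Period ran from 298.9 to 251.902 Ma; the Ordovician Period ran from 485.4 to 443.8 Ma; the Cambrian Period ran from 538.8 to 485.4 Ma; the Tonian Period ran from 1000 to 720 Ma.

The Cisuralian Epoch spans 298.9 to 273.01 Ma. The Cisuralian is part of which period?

Permian

The Cisuralian (298.9–273.01 Ma) lies entirely within 298.9–251.902 Ma, the Permian Period.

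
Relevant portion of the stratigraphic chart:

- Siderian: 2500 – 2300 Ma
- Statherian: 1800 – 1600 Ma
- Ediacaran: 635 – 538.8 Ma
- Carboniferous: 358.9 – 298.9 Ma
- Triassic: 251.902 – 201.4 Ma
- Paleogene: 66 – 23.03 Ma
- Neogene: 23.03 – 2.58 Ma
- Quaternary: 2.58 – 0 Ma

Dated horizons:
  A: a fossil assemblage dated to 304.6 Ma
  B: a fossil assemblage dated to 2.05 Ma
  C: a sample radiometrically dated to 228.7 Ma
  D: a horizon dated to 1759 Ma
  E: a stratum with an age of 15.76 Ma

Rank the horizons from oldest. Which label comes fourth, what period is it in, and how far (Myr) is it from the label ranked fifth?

E, in the Neogene; 13.71 million years to B

Larger Ma means older, so oldest first: D 1759 > A 304.6 > C 228.7 > E 15.76 > B 2.05.
Counting 4 along gives E (15.76 Ma); the excerpt puts that inside the Neogene, 23.03–2.58 Ma.
Next in line is B (2.05 Ma), and 15.76 − 2.05 = 13.71 Myr.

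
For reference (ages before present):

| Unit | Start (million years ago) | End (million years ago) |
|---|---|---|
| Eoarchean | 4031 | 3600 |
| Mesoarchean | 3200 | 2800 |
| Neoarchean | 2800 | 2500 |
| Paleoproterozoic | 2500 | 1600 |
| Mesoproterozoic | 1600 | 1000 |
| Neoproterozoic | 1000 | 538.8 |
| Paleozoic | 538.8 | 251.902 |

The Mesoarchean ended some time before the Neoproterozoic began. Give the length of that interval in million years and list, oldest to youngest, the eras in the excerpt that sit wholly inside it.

The Mesoarchean closes at 2800 Ma and the Neoproterozoic opens at 1000 Ma, so the interval is 2800 − 1000 = 1800 Myr.
An era fits inside if it starts at or after 2800 Ma and ends at or before 1000 Ma; oldest first that gives Neoarchean, Paleoproterozoic, Mesoproterozoic.

1800 million years; Neoarchean, Paleoproterozoic, Mesoproterozoic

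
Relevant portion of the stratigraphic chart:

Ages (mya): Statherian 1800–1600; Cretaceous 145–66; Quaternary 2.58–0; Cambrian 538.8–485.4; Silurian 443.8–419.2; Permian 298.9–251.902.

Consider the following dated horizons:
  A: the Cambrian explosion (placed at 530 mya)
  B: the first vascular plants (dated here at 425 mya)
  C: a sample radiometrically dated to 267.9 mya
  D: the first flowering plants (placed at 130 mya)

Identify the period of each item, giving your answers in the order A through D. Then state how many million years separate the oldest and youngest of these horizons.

A — Cambrian; B — Silurian; C — Permian; D — Cretaceous; span 400 million years

Match each age against the start–end ranges in the excerpt: A = 530 Ma → Cambrian (538.8–485.4); B = 425 Ma → Silurian (443.8–419.2); C = 267.9 Ma → Permian (298.9–251.902); D = 130 Ma → Cretaceous (145–66).
The largest age is 530 Ma and the smallest is 130 Ma; their difference is 400 Myr.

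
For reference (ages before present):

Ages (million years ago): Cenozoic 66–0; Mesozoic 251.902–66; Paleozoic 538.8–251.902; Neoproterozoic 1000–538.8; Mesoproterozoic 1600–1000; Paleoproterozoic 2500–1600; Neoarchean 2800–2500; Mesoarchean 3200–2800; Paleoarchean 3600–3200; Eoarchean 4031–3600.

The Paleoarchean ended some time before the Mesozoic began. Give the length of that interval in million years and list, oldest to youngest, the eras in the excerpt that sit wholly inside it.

End of Paleoarchean = 3200 Ma; start of Mesozoic = 251.902 Ma.
Gap = 3200 − 251.902 = 2948.098 Myr.
Eras wholly inside 3200–251.902 Ma: Mesoarchean (3200–2800), Neoarchean (2800–2500), Paleoproterozoic (2500–1600), Mesoproterozoic (1600–1000), Neoproterozoic (1000–538.8), Paleozoic (538.8–251.902).

2948.098 million years; Mesoarchean, Neoarchean, Paleoproterozoic, Mesoproterozoic, Neoproterozoic, Paleozoic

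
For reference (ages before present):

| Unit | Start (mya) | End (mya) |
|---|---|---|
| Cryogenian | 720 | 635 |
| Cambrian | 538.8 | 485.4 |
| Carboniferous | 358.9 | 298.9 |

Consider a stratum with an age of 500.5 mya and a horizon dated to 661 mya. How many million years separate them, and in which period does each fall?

Elapsed time: 661 − 500.5 = 160.5 Myr.
500.5 Ma lies within 538.8–485.4 Ma: Cambrian.
661 Ma lies within 720–635 Ma: Cryogenian.

160.5 million years apart; the first in the Cambrian, the second in the Cryogenian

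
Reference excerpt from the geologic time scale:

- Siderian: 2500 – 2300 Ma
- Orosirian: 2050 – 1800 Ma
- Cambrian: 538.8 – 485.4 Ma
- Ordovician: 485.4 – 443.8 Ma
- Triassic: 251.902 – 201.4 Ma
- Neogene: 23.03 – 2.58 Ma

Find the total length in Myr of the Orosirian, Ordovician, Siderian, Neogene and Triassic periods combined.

Each duration: Orosirian = 250; Ordovician = 41.6; Siderian = 200; Neogene = 20.45; Triassic = 50.502.
Sum: 250 + 41.6 + 200 + 20.45 + 50.502 = 562.552 Myr.

562.552 million years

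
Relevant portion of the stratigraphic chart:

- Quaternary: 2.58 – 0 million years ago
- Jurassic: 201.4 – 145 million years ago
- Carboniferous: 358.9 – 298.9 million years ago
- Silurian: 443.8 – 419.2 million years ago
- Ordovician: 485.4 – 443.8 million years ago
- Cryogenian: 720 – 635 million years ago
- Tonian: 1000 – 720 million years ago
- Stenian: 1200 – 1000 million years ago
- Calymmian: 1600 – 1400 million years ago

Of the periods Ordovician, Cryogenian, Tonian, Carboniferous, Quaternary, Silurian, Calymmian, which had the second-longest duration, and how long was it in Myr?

Start − end for each: Ordovician 485.4 − 443.8 = 41.6; Cryogenian 720 − 635 = 85; Tonian 1000 − 720 = 280; Carboniferous 358.9 − 298.9 = 60; Quaternary 2.58 − 0 = 2.58; Silurian 443.8 − 419.2 = 24.6; Calymmian 1600 − 1400 = 200.
Ranking these from longest: Tonian > Calymmian > Cryogenian > Carboniferous > Ordovician > Silurian > Quaternary.
Position 2 in that ranking is Calymmian, which lasted 200 Myr.

Calymmian, 200 million years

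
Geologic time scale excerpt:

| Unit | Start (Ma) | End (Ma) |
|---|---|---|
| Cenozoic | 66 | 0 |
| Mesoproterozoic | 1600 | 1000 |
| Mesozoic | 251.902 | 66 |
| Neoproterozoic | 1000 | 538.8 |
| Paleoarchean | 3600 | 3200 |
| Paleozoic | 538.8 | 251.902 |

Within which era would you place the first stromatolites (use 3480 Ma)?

Paleoarchean

3480 Ma lies between 3600 and 3200 Ma, so it falls in the Paleoarchean.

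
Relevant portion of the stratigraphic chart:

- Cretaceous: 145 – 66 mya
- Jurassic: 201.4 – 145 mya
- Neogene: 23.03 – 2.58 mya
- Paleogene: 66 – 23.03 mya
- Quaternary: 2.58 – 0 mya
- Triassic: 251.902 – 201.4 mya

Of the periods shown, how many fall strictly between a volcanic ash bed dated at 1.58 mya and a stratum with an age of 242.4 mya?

242.4 Ma sits inside the Triassic (251.902–201.4) and 1.58 Ma inside the Quaternary (2.58–0); neither of those is wholly between the two dates.
The listed periods lying completely between them are Jurassic, Cretaceous, Paleogene, Neogene — 4 in all.

4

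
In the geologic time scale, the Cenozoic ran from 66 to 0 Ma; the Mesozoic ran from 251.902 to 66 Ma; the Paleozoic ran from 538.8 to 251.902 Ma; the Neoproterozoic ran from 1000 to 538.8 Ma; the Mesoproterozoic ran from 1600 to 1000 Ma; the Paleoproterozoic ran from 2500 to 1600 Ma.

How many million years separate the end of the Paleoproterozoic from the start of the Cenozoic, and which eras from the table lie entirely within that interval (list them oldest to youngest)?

The Paleoproterozoic closes at 1600 Ma and the Cenozoic opens at 66 Ma, so the interval is 1600 − 66 = 1534 Myr.
An era fits inside if it starts at or after 1600 Ma and ends at or before 66 Ma; oldest first that gives Mesoproterozoic, Neoproterozoic, Paleozoic, Mesozoic.

1534 million years; Mesoproterozoic, Neoproterozoic, Paleozoic, Mesozoic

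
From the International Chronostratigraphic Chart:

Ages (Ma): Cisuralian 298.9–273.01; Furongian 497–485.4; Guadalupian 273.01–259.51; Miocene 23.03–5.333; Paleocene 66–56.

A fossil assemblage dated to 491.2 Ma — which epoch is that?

491.2 Ma lies between 497 and 485.4 Ma, so it falls in the Furongian.

Furongian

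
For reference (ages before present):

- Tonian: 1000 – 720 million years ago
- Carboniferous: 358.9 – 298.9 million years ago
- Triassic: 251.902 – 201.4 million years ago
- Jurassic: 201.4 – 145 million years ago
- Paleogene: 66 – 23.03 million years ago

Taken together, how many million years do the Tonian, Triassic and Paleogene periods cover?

373.472 million years

Each duration: Tonian = 280; Triassic = 50.502; Paleogene = 42.97.
Sum: 280 + 50.502 + 42.97 = 373.472 Myr.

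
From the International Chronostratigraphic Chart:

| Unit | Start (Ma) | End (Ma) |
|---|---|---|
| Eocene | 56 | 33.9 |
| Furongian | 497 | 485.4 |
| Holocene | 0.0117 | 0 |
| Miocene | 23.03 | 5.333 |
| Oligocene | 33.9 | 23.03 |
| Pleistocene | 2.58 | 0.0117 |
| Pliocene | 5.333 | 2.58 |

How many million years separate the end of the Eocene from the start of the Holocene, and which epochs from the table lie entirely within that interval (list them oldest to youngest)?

33.8883 million years; Oligocene, Miocene, Pliocene, Pleistocene

The Eocene closes at 33.9 Ma and the Holocene opens at 0.0117 Ma, so the interval is 33.9 − 0.0117 = 33.8883 Myr.
An epoch fits inside if it starts at or after 33.9 Ma and ends at or before 0.0117 Ma; oldest first that gives Oligocene, Miocene, Pliocene, Pleistocene.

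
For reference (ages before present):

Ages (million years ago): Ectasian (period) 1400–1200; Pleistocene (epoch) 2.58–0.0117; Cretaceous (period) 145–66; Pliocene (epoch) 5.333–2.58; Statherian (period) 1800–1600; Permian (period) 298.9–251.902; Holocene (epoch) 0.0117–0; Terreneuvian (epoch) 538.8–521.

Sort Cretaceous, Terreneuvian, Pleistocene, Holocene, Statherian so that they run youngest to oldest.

The oldest of these is Statherian (starts 1800 Ma) and the youngest is Holocene (ends 0 Ma).
In between, by decreasing start age: Terreneuvian (538.8), Cretaceous (145), Pleistocene (2.58).
Listing youngest first means reversing that sequence.

Holocene, then Pleistocene, then Cretaceous, then Terreneuvian, then Statherian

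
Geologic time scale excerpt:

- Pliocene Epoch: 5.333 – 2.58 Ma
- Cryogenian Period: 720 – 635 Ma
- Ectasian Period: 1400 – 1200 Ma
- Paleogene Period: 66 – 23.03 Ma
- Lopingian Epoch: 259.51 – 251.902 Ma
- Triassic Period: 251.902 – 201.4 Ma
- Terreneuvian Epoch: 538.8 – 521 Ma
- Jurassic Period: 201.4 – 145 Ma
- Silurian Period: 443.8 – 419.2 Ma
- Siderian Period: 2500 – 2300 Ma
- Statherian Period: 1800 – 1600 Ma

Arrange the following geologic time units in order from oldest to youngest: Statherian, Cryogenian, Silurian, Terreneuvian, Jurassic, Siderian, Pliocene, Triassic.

Siderian, Statherian, Cryogenian, Terreneuvian, Silurian, Triassic, Jurassic, Pliocene

The oldest of these is Siderian (starts 2500 Ma) and the youngest is Pliocene (ends 2.58 Ma).
In between, by decreasing start age: Statherian (1800), Cryogenian (720), Terreneuvian (538.8), Silurian (443.8), Triassic (251.902), Jurassic (201.4).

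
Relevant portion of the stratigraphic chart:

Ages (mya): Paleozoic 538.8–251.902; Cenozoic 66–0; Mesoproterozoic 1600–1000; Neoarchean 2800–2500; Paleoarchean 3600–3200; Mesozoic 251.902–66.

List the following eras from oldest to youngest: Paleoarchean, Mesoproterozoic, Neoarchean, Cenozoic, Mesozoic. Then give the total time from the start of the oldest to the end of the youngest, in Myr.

Paleoarchean, Neoarchean, Mesoproterozoic, Mesozoic, Cenozoic; total span 3600 Myr

Start ages (Ma): Paleoarchean 3600, Neoarchean 2800, Mesoproterozoic 1600, Mesozoic 251.902, Cenozoic 66.
Ordered oldest to youngest: Paleoarchean, Neoarchean, Mesoproterozoic, Mesozoic, Cenozoic.
Span = 3600 − 0 = 3600 Myr.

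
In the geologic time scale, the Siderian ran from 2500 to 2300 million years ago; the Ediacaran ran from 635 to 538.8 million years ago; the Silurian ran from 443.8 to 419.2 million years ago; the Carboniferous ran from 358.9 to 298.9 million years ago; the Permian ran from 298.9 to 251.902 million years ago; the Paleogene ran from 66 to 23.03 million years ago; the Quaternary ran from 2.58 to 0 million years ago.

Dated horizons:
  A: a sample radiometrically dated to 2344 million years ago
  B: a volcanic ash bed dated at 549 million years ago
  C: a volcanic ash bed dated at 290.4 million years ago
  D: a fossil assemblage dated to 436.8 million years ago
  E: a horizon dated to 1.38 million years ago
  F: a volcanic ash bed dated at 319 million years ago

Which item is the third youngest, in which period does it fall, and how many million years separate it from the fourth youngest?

F, in the Carboniferous; 117.8 million years to D

Smaller Ma means younger, so youngest first: E 1.38 < C 290.4 < F 319 < D 436.8 < B 549 < A 2344.
Counting 3 along gives F (319 Ma); the excerpt puts that inside the Carboniferous, 358.9–298.9 Ma.
Next in line is D (436.8 Ma), and 436.8 − 319 = 117.8 Myr.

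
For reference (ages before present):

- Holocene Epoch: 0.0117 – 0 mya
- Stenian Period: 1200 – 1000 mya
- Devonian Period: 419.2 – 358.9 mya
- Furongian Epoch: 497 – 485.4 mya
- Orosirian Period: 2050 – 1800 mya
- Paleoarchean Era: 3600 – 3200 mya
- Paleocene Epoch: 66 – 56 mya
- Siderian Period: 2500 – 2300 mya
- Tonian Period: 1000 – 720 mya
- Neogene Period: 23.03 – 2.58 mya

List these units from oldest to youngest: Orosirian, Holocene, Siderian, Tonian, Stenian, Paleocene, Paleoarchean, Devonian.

Paleoarchean, Siderian, Orosirian, Stenian, Tonian, Devonian, Paleocene, Holocene

Read off each span (Ma): Orosirian 2050–1800; Holocene 0.0117–0; Siderian 2500–2300; Tonian 1000–720; Stenian 1200–1000; Paleocene 66–56; Paleoarchean 3600–3200; Devonian 419.2–358.9.
Larger Ma is older, so oldest→youngest is Paleoarchean, Siderian, Orosirian, Stenian, Tonian, Devonian, Paleocene, Holocene.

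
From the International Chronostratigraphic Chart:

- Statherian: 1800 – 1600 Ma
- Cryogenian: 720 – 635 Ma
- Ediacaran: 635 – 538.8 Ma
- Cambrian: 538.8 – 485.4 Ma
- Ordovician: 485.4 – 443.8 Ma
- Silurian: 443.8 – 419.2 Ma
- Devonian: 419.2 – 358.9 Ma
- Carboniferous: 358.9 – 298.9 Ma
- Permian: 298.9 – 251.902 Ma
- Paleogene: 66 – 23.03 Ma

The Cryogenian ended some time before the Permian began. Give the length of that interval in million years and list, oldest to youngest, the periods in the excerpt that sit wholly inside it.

End of Cryogenian = 635 Ma; start of Permian = 298.9 Ma.
Gap = 635 − 298.9 = 336.1 Myr.
Periods wholly inside 635–298.9 Ma: Ediacaran (635–538.8), Cambrian (538.8–485.4), Ordovician (485.4–443.8), Silurian (443.8–419.2), Devonian (419.2–358.9), Carboniferous (358.9–298.9).

336.1 million years; Ediacaran, Cambrian, Ordovician, Silurian, Devonian, Carboniferous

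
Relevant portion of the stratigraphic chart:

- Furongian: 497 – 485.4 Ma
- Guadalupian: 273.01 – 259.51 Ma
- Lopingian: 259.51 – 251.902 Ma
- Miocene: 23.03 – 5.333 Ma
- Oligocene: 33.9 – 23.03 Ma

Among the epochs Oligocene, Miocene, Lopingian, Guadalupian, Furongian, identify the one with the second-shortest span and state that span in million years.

Oligocene, 10.87 million years

Start − end for each: Oligocene 33.9 − 23.03 = 10.87; Miocene 23.03 − 5.333 = 17.697; Lopingian 259.51 − 251.902 = 7.608; Guadalupian 273.01 − 259.51 = 13.5; Furongian 497 − 485.4 = 11.6.
Ranking these from shortest: Lopingian < Oligocene < Furongian < Guadalupian < Miocene.
Position 2 in that ranking is Oligocene, which lasted 10.87 Myr.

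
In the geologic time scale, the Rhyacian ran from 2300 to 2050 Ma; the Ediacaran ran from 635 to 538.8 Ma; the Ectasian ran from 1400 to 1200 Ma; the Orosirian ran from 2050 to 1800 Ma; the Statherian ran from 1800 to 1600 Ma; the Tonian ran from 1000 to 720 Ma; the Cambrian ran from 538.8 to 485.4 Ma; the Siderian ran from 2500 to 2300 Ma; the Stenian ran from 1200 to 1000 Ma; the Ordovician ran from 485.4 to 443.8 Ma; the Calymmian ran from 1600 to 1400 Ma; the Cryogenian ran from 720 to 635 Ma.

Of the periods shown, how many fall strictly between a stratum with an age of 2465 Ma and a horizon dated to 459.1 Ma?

The older date is 2465 Ma and the younger is 459.1 Ma.
Periods with start < 2465 and end > 459.1 Ma: Rhyacian (2300–2050), Orosirian (2050–1800), Statherian (1800–1600), Calymmian (1600–1400), Ectasian (1400–1200), Stenian (1200–1000), Tonian (1000–720), Cryogenian (720–635), Ediacaran (635–538.8), Cambrian (538.8–485.4).
That is 10 complete periods.

10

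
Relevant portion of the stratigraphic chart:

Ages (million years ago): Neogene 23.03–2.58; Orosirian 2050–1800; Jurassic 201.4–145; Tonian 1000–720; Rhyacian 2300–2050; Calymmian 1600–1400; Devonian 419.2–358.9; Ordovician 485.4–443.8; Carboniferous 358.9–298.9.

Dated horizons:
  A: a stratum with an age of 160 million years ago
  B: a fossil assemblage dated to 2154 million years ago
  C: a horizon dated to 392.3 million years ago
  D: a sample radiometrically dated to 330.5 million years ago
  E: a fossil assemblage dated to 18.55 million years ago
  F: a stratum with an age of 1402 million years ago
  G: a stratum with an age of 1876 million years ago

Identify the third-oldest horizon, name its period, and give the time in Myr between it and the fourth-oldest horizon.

F, in the Calymmian; 1009.7 million years to C

Sorted oldest-first by Ma: B (2154), G (1876), F (1402), C (392.3), D (330.5), A (160), E (18.55).
The third oldest is F at 1402 Ma, which lies in 1600–1400 Ma: the Calymmian.
The fourth oldest is C at 392.3 Ma; separation = |1402 − 392.3| = 1009.7 Myr.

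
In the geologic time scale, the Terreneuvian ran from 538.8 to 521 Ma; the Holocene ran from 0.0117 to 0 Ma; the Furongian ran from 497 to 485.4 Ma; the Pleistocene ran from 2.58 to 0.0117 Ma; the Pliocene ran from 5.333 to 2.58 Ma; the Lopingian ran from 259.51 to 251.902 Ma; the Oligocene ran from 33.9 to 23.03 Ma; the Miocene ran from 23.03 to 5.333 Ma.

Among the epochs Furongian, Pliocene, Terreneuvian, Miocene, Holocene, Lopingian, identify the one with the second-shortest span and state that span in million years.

Start − end for each: Furongian 497 − 485.4 = 11.6; Pliocene 5.333 − 2.58 = 2.753; Terreneuvian 538.8 − 521 = 17.8; Miocene 23.03 − 5.333 = 17.697; Holocene 0.0117 − 0 = 0.0117; Lopingian 259.51 − 251.902 = 7.608.
Ranking these from shortest: Holocene < Pliocene < Lopingian < Furongian < Miocene < Terreneuvian.
Position 2 in that ranking is Pliocene, which lasted 2.753 Myr.

Pliocene, 2.753 million years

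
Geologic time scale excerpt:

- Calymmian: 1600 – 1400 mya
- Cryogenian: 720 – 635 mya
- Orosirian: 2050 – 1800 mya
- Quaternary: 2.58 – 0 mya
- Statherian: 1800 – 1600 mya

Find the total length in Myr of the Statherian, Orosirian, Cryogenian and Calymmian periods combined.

Each duration: Statherian = 200; Orosirian = 250; Cryogenian = 85; Calymmian = 200.
Sum: 200 + 250 + 85 + 200 = 735 Myr.

735 million years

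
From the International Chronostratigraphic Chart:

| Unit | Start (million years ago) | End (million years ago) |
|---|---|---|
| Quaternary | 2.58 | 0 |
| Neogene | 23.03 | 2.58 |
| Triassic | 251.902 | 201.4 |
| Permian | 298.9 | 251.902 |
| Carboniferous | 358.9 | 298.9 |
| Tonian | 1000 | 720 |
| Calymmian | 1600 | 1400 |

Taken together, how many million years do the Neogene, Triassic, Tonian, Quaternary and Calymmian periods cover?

553.532 million years

Duration is start − end for each: (23.03 − 2.58) + (251.902 − 201.4) + (1000 − 720) + (2.58 − 0) + (1600 − 1400).
That is 20.45 + 50.502 + 280 + 2.58 + 200, which totals 553.532 million years.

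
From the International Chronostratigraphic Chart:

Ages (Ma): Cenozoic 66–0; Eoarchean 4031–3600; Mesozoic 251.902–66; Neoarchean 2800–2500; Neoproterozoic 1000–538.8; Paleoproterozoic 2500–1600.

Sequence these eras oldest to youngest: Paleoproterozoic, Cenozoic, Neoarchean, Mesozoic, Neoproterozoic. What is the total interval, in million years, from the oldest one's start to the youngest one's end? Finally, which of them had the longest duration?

From the excerpt: Paleoproterozoic 2500–1600; Cenozoic 66–0; Neoarchean 2800–2500; Mesozoic 251.902–66; Neoproterozoic 1000–538.8 (Ma).
Larger Ma is earlier, so the oldest is Neoarchean and the youngest is Cenozoic; oldest to youngest: Neoarchean, Paleoproterozoic, Neoproterozoic, Mesozoic, Cenozoic.
Oldest start 2800 minus youngest end 0 gives 2800 Myr overall.
Individual lengths (start − end): Cenozoic 66; Paleoproterozoic 900; Neoarchean 300; Neoproterozoic 461.2; Mesozoic 185.902. The largest is Paleoproterozoic at 900 Myr.

Neoarchean, Paleoproterozoic, Neoproterozoic, Mesozoic, Cenozoic; total span 2800 Myr; longest is Paleoproterozoic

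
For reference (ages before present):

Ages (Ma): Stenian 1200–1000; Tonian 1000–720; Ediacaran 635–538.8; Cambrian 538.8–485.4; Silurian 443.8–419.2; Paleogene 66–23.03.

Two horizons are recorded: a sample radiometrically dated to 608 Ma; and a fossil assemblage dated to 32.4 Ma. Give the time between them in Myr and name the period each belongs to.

Elapsed time: 608 − 32.4 = 575.6 Myr.
608 Ma lies within 635–538.8 Ma: Ediacaran.
32.4 Ma lies within 66–23.03 Ma: Paleogene.

575.6 million years apart; the first in the Ediacaran, the second in the Paleogene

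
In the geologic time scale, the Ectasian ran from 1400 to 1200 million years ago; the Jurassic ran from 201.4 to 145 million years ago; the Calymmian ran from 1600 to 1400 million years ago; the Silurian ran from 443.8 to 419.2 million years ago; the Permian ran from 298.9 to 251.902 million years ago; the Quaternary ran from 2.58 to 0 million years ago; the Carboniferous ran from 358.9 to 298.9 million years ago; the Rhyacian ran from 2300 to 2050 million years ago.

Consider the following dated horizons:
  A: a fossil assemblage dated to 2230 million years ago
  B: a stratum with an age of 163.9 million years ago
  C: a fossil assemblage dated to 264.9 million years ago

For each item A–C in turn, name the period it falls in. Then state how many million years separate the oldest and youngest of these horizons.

A: 2230 Ma lies in 2300–2050 Ma, so Rhyacian.
B: 163.9 Ma lies in 201.4–145 Ma, so Jurassic.
C: 264.9 Ma lies in 298.9–251.902 Ma, so Permian.
Oldest = 2230 Ma, youngest = 163.9 Ma → span 2066.1 Myr.

A — Rhyacian; B — Jurassic; C — Permian; span 2066.1 million years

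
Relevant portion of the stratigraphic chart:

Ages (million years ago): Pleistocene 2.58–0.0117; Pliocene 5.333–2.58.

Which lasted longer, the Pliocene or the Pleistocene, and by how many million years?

Pliocene, by 0.1847 million years

Pliocene: 5.333 − 2.58 = 2.753 Myr.
Pleistocene: 2.58 − 0.0117 = 2.5683 Myr.
Difference: 2.753 − 2.5683 = 0.1847 Myr, so the Pliocene was longer.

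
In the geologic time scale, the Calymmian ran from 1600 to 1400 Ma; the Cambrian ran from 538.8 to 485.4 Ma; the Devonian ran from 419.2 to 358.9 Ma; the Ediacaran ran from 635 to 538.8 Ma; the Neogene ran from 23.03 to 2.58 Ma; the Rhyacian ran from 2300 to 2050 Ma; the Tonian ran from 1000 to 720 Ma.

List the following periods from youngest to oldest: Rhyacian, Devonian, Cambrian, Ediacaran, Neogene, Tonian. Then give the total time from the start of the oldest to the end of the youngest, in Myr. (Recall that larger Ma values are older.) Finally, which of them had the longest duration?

From the excerpt: Rhyacian 2300–2050; Devonian 419.2–358.9; Cambrian 538.8–485.4; Ediacaran 635–538.8; Neogene 23.03–2.58; Tonian 1000–720 (Ma).
Larger Ma is earlier, so the oldest is Rhyacian and the youngest is Neogene; youngest to oldest: Neogene, Devonian, Cambrian, Ediacaran, Tonian, Rhyacian.
Oldest start 2300 minus youngest end 2.58 gives 2297.42 Myr overall.
Individual lengths (start − end): Cambrian 53.4; Rhyacian 250; Neogene 20.45; Tonian 280; Ediacaran 96.2; Devonian 60.3. The largest is Tonian at 280 Myr.

Neogene, Devonian, Cambrian, Ediacaran, Tonian, Rhyacian; total span 2297.42 Myr; longest is Tonian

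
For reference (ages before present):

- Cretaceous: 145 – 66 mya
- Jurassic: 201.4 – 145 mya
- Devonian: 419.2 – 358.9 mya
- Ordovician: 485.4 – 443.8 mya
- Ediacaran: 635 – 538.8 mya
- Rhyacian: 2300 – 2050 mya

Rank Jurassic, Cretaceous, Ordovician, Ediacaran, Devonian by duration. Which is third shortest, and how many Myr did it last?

Durations: Jurassic 56.4; Cretaceous 79; Ordovician 41.6; Ediacaran 96.2; Devonian 60.3 Myr.
Sorted shortest-first: Ordovician (41.6), Jurassic (56.4), Devonian (60.3), Cretaceous (79), Ediacaran (96.2).
The third shortest is Devonian at 60.3 Myr.

Devonian, 60.3 million years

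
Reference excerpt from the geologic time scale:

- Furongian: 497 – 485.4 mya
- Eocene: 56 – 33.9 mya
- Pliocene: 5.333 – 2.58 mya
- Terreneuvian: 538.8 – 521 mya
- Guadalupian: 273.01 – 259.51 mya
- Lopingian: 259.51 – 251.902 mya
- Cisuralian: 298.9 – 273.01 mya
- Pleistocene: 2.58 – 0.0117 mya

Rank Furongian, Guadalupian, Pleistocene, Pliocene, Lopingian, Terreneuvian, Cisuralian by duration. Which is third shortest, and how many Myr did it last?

Lopingian, 7.608 million years

Durations: Furongian 11.6; Guadalupian 13.5; Pleistocene 2.5683; Pliocene 2.753; Lopingian 7.608; Terreneuvian 17.8; Cisuralian 25.89 Myr.
Sorted shortest-first: Pleistocene (2.5683), Pliocene (2.753), Lopingian (7.608), Furongian (11.6), Guadalupian (13.5), Terreneuvian (17.8), Cisuralian (25.89).
The third shortest is Lopingian at 7.608 Myr.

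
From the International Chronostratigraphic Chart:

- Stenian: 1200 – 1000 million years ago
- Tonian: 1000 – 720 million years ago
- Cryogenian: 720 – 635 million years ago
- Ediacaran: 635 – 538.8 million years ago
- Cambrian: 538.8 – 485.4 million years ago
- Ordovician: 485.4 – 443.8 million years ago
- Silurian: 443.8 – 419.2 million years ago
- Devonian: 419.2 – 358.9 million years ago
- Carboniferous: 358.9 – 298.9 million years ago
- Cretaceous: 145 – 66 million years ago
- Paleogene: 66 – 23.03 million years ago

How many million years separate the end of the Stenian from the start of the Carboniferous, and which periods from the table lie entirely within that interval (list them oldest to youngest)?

641.1 million years; Tonian, Cryogenian, Ediacaran, Cambrian, Ordovician, Silurian, Devonian

The Stenian closes at 1000 Ma and the Carboniferous opens at 358.9 Ma, so the interval is 1000 − 358.9 = 641.1 Myr.
A period fits inside if it starts at or after 1000 Ma and ends at or before 358.9 Ma; oldest first that gives Tonian, Cryogenian, Ediacaran, Cambrian, Ordovician, Silurian, Devonian.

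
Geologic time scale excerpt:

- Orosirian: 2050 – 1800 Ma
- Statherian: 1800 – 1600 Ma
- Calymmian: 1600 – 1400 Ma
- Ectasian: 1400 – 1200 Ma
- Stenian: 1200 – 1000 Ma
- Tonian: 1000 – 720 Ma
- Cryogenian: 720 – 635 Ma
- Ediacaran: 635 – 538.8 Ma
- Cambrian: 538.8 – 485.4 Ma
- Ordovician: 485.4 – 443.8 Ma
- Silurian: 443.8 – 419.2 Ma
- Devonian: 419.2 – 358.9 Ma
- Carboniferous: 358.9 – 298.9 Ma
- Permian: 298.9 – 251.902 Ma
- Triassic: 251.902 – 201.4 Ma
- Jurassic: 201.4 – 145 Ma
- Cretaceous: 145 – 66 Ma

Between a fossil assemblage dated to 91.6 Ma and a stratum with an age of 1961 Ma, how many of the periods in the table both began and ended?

15

1961 Ma sits inside the Orosirian (2050–1800) and 91.6 Ma inside the Cretaceous (145–66); neither of those is wholly between the two dates.
The listed periods lying completely between them are Statherian, Calymmian, Ectasian, Stenian, Tonian, Cryogenian, Ediacaran, Cambrian, Ordovician, Silurian, Devonian, Carboniferous, Permian, Triassic, Jurassic — 15 in all.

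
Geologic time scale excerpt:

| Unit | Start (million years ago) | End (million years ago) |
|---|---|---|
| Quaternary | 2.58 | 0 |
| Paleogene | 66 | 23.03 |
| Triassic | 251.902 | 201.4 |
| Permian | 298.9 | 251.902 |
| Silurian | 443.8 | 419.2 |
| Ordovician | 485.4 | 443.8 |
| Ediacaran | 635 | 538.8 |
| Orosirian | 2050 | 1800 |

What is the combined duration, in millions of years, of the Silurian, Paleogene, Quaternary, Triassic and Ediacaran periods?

216.852 million years

Each duration: Silurian = 24.6; Paleogene = 42.97; Quaternary = 2.58; Triassic = 50.502; Ediacaran = 96.2.
Sum: 24.6 + 42.97 + 2.58 + 50.502 + 96.2 = 216.852 Myr.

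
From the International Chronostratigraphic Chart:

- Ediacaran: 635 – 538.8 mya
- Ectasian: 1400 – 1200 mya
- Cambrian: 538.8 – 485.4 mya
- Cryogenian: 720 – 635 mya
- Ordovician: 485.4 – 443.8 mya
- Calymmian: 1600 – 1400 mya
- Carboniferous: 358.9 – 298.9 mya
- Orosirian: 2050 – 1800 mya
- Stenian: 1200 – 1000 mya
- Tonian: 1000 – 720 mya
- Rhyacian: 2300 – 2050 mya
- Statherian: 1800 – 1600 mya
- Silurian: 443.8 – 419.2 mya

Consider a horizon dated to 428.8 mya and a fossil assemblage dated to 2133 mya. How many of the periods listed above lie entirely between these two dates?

The older date is 2133 Ma and the younger is 428.8 Ma.
Periods with start < 2133 and end > 428.8 Ma: Orosirian (2050–1800), Statherian (1800–1600), Calymmian (1600–1400), Ectasian (1400–1200), Stenian (1200–1000), Tonian (1000–720), Cryogenian (720–635), Ediacaran (635–538.8), Cambrian (538.8–485.4), Ordovician (485.4–443.8).
That is 10 complete periods.

10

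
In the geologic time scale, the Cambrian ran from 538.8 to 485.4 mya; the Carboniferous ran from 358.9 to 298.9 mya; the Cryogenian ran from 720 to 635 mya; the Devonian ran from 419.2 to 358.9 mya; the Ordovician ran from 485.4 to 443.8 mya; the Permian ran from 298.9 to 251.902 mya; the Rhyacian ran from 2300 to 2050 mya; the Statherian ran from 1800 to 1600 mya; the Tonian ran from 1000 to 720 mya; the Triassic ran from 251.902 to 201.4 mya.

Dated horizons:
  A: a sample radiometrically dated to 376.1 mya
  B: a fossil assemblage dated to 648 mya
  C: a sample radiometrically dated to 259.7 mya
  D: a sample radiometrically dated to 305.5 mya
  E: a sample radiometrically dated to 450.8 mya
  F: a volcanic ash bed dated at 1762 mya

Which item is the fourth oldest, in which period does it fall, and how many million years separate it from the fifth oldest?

A, in the Devonian; 70.6 million years to D

Larger Ma means older, so oldest first: F 1762 > B 648 > E 450.8 > A 376.1 > D 305.5 > C 259.7.
Counting 4 along gives A (376.1 Ma); the excerpt puts that inside the Devonian, 419.2–358.9 Ma.
Next in line is D (305.5 Ma), and 376.1 − 305.5 = 70.6 Myr.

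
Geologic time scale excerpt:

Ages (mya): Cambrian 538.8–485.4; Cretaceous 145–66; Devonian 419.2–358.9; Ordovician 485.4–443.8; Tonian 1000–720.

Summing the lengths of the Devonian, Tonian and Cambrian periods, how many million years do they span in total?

393.7 million years

Duration is start − end for each: (419.2 − 358.9) + (1000 − 720) + (538.8 − 485.4).
That is 60.3 + 280 + 53.4, which totals 393.7 million years.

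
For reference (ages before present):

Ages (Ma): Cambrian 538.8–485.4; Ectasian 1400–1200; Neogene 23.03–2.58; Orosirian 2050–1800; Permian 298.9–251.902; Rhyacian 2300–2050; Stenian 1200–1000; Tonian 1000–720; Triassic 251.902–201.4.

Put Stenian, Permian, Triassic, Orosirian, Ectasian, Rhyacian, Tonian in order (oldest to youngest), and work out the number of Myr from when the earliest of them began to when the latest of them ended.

From the excerpt: Stenian 1200–1000; Permian 298.9–251.902; Triassic 251.902–201.4; Orosirian 2050–1800; Ectasian 1400–1200; Rhyacian 2300–2050; Tonian 1000–720 (Ma).
Larger Ma is earlier, so the oldest is Rhyacian and the youngest is Triassic; oldest to youngest: Rhyacian, Orosirian, Ectasian, Stenian, Tonian, Permian, Triassic.
Oldest start 2300 minus youngest end 201.4 gives 2098.6 Myr overall.

Rhyacian, Orosirian, Ectasian, Stenian, Tonian, Permian, Triassic; total span 2098.6 Myr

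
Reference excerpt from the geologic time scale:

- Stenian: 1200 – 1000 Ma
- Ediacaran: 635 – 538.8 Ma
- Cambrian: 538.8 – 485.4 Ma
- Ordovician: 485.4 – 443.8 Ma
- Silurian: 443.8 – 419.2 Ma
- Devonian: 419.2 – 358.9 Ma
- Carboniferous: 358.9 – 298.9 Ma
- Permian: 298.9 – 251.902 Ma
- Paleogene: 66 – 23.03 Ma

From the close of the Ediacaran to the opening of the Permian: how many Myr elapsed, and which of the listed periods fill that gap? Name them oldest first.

239.9 million years; Cambrian, Ordovician, Silurian, Devonian, Carboniferous

End of Ediacaran = 538.8 Ma; start of Permian = 298.9 Ma.
Gap = 538.8 − 298.9 = 239.9 Myr.
Periods wholly inside 538.8–298.9 Ma: Cambrian (538.8–485.4), Ordovician (485.4–443.8), Silurian (443.8–419.2), Devonian (419.2–358.9), Carboniferous (358.9–298.9).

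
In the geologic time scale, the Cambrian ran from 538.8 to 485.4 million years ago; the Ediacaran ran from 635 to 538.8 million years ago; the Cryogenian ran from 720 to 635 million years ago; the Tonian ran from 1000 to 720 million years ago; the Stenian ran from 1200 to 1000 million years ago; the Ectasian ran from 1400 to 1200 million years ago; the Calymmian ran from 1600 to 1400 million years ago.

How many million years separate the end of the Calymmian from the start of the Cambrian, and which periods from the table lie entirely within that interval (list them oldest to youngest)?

861.2 million years; Ectasian, Stenian, Tonian, Cryogenian, Ediacaran

The Calymmian closes at 1400 Ma and the Cambrian opens at 538.8 Ma, so the interval is 1400 − 538.8 = 861.2 Myr.
A period fits inside if it starts at or after 1400 Ma and ends at or before 538.8 Ma; oldest first that gives Ectasian, Stenian, Tonian, Cryogenian, Ediacaran.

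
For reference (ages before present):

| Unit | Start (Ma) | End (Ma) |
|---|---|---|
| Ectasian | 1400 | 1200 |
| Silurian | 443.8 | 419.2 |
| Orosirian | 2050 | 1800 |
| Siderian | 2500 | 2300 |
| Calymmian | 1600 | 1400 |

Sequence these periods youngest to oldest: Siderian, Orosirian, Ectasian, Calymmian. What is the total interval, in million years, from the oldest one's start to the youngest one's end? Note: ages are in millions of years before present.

Ectasian, Calymmian, Orosirian, Siderian; total span 1300 Myr

From the excerpt: Siderian 2500–2300; Orosirian 2050–1800; Ectasian 1400–1200; Calymmian 1600–1400 (Ma).
Larger Ma is earlier, so the oldest is Siderian and the youngest is Ectasian; youngest to oldest: Ectasian, Calymmian, Orosirian, Siderian.
Oldest start 2500 minus youngest end 1200 gives 1300 Myr overall.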